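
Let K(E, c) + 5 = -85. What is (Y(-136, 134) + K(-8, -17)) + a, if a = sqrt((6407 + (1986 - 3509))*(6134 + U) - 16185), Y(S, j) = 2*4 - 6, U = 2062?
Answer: -88 + sqrt(40013079) ≈ 6237.6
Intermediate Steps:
K(E, c) = -90 (K(E, c) = -5 - 85 = -90)
Y(S, j) = 2 (Y(S, j) = 8 - 6 = 2)
a = sqrt(40013079) (a = sqrt((6407 + (1986 - 3509))*(6134 + 2062) - 16185) = sqrt((6407 - 1523)*8196 - 16185) = sqrt(4884*8196 - 16185) = sqrt(40029264 - 16185) = sqrt(40013079) ≈ 6325.6)
(Y(-136, 134) + K(-8, -17)) + a = (2 - 90) + sqrt(40013079) = -88 + sqrt(40013079)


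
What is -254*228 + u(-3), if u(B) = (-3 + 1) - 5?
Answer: -57919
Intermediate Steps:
u(B) = -7 (u(B) = -2 - 5 = -7)
-254*228 + u(-3) = -254*228 - 7 = -57912 - 7 = -57919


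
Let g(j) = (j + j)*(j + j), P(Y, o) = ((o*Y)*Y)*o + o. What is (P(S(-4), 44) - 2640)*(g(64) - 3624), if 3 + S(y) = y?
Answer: 1177339680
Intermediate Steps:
S(y) = -3 + y
P(Y, o) = o + Y²*o² (P(Y, o) = ((Y*o)*Y)*o + o = (o*Y²)*o + o = Y²*o² + o = o + Y²*o²)
g(j) = 4*j² (g(j) = (2*j)*(2*j) = 4*j²)
(P(S(-4), 44) - 2640)*(g(64) - 3624) = (44*(1 + 44*(-3 - 4)²) - 2640)*(4*64² - 3624) = (44*(1 + 44*(-7)²) - 2640)*(4*4096 - 3624) = (44*(1 + 44*49) - 2640)*(16384 - 3624) = (44*(1 + 2156) - 2640)*12760 = (44*2157 - 2640)*12760 = (94908 - 2640)*12760 = 92268*12760 = 1177339680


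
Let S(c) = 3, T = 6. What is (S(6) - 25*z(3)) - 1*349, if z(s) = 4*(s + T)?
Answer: -1246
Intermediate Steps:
z(s) = 24 + 4*s (z(s) = 4*(s + 6) = 4*(6 + s) = 24 + 4*s)
(S(6) - 25*z(3)) - 1*349 = (3 - 25*(24 + 4*3)) - 1*349 = (3 - 25*(24 + 12)) - 349 = (3 - 25*36) - 349 = (3 - 900) - 349 = -897 - 349 = -1246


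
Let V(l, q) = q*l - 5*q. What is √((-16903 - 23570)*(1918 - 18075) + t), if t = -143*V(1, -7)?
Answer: √653918257 ≈ 25572.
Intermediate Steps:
V(l, q) = -5*q + l*q (V(l, q) = l*q - 5*q = -5*q + l*q)
t = -4004 (t = -(-1001)*(-5 + 1) = -(-1001)*(-4) = -143*28 = -4004)
√((-16903 - 23570)*(1918 - 18075) + t) = √((-16903 - 23570)*(1918 - 18075) - 4004) = √(-40473*(-16157) - 4004) = √(653922261 - 4004) = √653918257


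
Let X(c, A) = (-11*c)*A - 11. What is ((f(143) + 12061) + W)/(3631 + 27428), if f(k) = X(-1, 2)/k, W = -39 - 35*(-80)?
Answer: 64229/134589 ≈ 0.47722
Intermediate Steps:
X(c, A) = -11 - 11*A*c (X(c, A) = -11*A*c - 11 = -11 - 11*A*c)
W = 2761 (W = -39 + 2800 = 2761)
f(k) = 11/k (f(k) = (-11 - 11*2*(-1))/k = (-11 + 22)/k = 11/k)
((f(143) + 12061) + W)/(3631 + 27428) = ((11/143 + 12061) + 2761)/(3631 + 27428) = ((11*(1/143) + 12061) + 2761)/31059 = ((1/13 + 12061) + 2761)*(1/31059) = (156794/13 + 2761)*(1/31059) = (192687/13)*(1/31059) = 64229/134589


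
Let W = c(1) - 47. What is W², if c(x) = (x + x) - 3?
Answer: 2304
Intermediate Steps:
c(x) = -3 + 2*x (c(x) = 2*x - 3 = -3 + 2*x)
W = -48 (W = (-3 + 2*1) - 47 = (-3 + 2) - 47 = -1 - 47 = -48)
W² = (-48)² = 2304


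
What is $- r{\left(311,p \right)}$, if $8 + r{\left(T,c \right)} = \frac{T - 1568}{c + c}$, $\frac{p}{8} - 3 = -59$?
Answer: $\frac{5911}{896} \approx 6.5971$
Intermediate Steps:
$p = -448$ ($p = 24 + 8 \left(-59\right) = 24 - 472 = -448$)
$r{\left(T,c \right)} = -8 + \frac{-1568 + T}{2 c}$ ($r{\left(T,c \right)} = -8 + \frac{T - 1568}{c + c} = -8 + \frac{-1568 + T}{2 c}$)
$- r{\left(311,p \right)} = - \frac{-1568 + 311 - -7168}{2 \left(-448\right)} = - \frac{\left(-1\right) \left(-1568 + 311 + 7168\right)}{2 \cdot 448} = - \frac{\left(-1\right) 5911}{2 \cdot 448} = \left(-1\right) \left(- \frac{5911}{896}\right) = \frac{5911}{896}$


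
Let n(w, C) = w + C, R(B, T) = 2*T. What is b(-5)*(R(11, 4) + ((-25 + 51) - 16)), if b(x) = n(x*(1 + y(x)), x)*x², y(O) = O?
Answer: 6750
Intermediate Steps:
n(w, C) = C + w
b(x) = x²*(x + x*(1 + x)) (b(x) = (x + x*(1 + x))*x² = x²*(x + x*(1 + x)))
b(-5)*(R(11, 4) + ((-25 + 51) - 16)) = ((-5)³*(2 - 5))*(2*4 + ((-25 + 51) - 16)) = (-125*(-3))*(8 + (26 - 16)) = 375*(8 + 10) = 375*18 = 6750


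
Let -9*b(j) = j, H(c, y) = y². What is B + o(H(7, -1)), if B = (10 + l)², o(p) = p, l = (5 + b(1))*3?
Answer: 5485/9 ≈ 609.44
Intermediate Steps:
b(j) = -j/9
l = 44/3 (l = (5 - ⅑*1)*3 = (5 - ⅑)*3 = (44/9)*3 = 44/3 ≈ 14.667)
B = 5476/9 (B = (10 + 44/3)² = (74/3)² = 5476/9 ≈ 608.44)
B + o(H(7, -1)) = 5476/9 + (-1)² = 5476/9 + 1 = 5485/9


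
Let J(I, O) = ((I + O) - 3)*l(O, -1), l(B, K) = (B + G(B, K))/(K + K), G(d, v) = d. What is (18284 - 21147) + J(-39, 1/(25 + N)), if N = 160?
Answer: -97978406/34225 ≈ -2862.8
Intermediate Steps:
l(B, K) = B/K (l(B, K) = (B + B)/(K + K) = (2*B)/((2*K)) = (2*B)*(1/(2*K)) = B/K)
J(I, O) = -O*(-3 + I + O) (J(I, O) = ((I + O) - 3)*(O/(-1)) = (-3 + I + O)*(O*(-1)) = (-3 + I + O)*(-O) = -O*(-3 + I + O))
(18284 - 21147) + J(-39, 1/(25 + N)) = (18284 - 21147) + (3 - 1*(-39) - 1/(25 + 160))/(25 + 160) = -2863 + (3 + 39 - 1/185)/185 = -2863 + (1/185)*(7769/185) = -2863 + 7769/34225 = -97978406/34225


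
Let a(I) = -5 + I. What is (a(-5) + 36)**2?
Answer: 676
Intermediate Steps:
(a(-5) + 36)**2 = ((-5 - 5) + 36)**2 = (-10 + 36)**2 = 26**2 = 676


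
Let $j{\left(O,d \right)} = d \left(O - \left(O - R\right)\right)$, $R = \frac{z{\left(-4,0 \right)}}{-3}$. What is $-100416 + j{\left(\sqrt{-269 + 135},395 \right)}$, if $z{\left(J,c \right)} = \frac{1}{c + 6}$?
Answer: $- \frac{1807883}{18} \approx -1.0044 \cdot 10^{5}$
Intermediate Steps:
$z{\left(J,c \right)} = \frac{1}{6 + c}$
$R = - \frac{1}{18}$ ($R = \frac{1}{\left(6 + 0\right) \left(-3\right)} = \frac{1}{6} \left(- \frac{1}{3}\right) = - \frac{1}{18} \approx -0.055556$)
$j{\left(O,d \right)} = - \frac{d}{18}$ ($j{\left(O,d \right)} = d \left(O - \left(\frac{1}{18} + O\right)\right) = d \left(- \frac{1}{18}\right) = - \frac{d}{18}$)
$-100416 + j{\left(\sqrt{-269 + 135},395 \right)} = -100416 - \frac{395}{18} = - \frac{1807883}{18}$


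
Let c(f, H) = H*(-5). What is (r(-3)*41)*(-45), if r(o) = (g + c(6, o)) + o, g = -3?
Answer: -16605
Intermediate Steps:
c(f, H) = -5*H
r(o) = -3 - 4*o (r(o) = (-3 - 5*o) + o = -3 - 4*o)
(r(-3)*41)*(-45) = ((-3 - 4*(-3))*41)*(-45) = ((-3 + 12)*41)*(-45) = (9*41)*(-45) = 369*(-45) = -16605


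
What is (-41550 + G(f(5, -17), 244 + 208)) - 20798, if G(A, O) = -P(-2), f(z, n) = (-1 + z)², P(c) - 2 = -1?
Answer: -62349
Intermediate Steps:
P(c) = 1 (P(c) = 2 - 1 = 1)
G(A, O) = -1 (G(A, O) = -1*1 = -1)
(-41550 + G(f(5, -17), 244 + 208)) - 20798 = (-41550 - 1) - 20798 = -41551 - 20798 = -62349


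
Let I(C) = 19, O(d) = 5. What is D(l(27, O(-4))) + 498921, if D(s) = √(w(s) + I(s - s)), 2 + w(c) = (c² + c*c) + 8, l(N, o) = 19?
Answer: 498921 + 3*√83 ≈ 4.9895e+5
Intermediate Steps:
w(c) = 6 + 2*c² (w(c) = -2 + ((c² + c*c) + 8) = -2 + ((c² + c²) + 8) = -2 + (2*c² + 8) = -2 + (8 + 2*c²) = 6 + 2*c²)
D(s) = √(25 + 2*s²) (D(s) = √((6 + 2*s²) + 19) = √(25 + 2*s²))
D(l(27, O(-4))) + 498921 = √(25 + 2*19²) + 498921 = √(25 + 2*361) + 498921 = √(25 + 722) + 498921 = √747 + 498921 = 3*√83 + 498921 = 498921 + 3*√83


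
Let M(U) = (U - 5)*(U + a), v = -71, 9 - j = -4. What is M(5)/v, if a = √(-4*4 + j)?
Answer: 0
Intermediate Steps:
j = 13 (j = 9 - 1*(-4) = 9 + 4 = 13)
a = I*√3 (a = √(-4*4 + 13) = √(-16 + 13) = √(-3) = I*√3 ≈ 1.732*I)
M(U) = (-5 + U)*(U + I*√3) (M(U) = (U - 5)*(U + I*√3) = (-5 + U)*(U + I*√3))
M(5)/v = (5² - 5*5 - 5*I*√3 + I*5*√3)/(-71) = (25 - 25 - 5*I*√3 + 5*I*√3)*(-1/71) = 0*(-1/71) = 0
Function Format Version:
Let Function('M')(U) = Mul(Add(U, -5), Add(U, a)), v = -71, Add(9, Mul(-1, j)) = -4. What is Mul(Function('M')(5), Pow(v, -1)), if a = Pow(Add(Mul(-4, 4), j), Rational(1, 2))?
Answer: 0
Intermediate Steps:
j = 13 (j = Add(9, Mul(-1, -4)) = Add(9, 4) = 13)
a = Mul(I, Pow(3, Rational(1, 2))) (a = Pow(Add(Mul(-4, 4), 13), Rational(1, 2)) = Pow(Add(-16, 13), Rational(1, 2)) = Pow(-3, Rational(1, 2)) = Mul(I, Pow(3, Rational(1, 2))) ≈ Mul(1.7320, I))
Function('M')(U) = Mul(Add(-5, U), Add(U, Mul(I, Pow(3, Rational(1, 2))))) (Function('M')(U) = Mul(Add(U, -5), Add(U, Mul(I, Pow(3, Rational(1, 2))))) = Mul(Add(-5, U), Add(U, Mul(I, Pow(3, Rational(1, 2))))))
Mul(Function('M')(5), Pow(v, -1)) = Mul(Add(Pow(5, 2), Mul(-5, 5), Mul(-5, I, Pow(3, Rational(1, 2))), Mul(I, 5, Pow(3, Rational(1, 2)))), Pow(-71, -1)) = Mul(Add(25, -25, Mul(-5, I, Pow(3, Rational(1, 2))), Mul(5, I, Pow(3, Rational(1, 2)))), Rational(-1, 71)) = Mul(0, Rational(-1, 71)) = 0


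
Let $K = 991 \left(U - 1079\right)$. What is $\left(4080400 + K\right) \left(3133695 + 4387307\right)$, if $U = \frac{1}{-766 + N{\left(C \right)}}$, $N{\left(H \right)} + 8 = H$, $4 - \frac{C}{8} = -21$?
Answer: $\frac{6499562395218223}{287} \approx 2.2647 \cdot 10^{13}$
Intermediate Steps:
$C = 200$ ($C = 32 - -168 = 32 + 168 = 200$)
$N{\left(H \right)} = -8 + H$
$U = - \frac{1}{574}$ ($U = \frac{1}{-766 + \left(-8 + 200\right)} = \frac{1}{-766 + 192} = \frac{1}{-574} = - \frac{1}{574} \approx -0.0017422$)
$K = - \frac{613772877}{574}$ ($K = 991 \left(- \frac{1}{574} - 1079\right) = 991 \left(- \frac{619347}{574}\right) = - \frac{613772877}{574} \approx -1.0693 \cdot 10^{6}$)
$\left(4080400 + K\right) \left(3133695 + 4387307\right) = \left(4080400 - \frac{613772877}{574}\right) \left(3133695 + 4387307\right) = \frac{1728376723}{574} \cdot 7521002 = \frac{6499562395218223}{287}$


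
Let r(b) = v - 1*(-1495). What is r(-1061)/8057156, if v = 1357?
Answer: 713/2014289 ≈ 0.00035397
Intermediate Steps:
r(b) = 2852 (r(b) = 1357 - 1*(-1495) = 1357 + 1495 = 2852)
r(-1061)/8057156 = 2852/8057156 = 2852*(1/8057156) = 713/2014289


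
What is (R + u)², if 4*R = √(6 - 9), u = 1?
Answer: (4 + I*√3)²/16 ≈ 0.8125 + 0.86602*I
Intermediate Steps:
R = I*√3/4 (R = √(6 - 9)/4 = √(-3)/4 = (I*√3)/4 = I*√3/4 ≈ 0.43301*I)
(R + u)² = (I*√3/4 + 1)² = (1 + I*√3/4)²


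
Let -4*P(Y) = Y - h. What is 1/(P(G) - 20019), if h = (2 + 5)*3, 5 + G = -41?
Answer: -4/80009 ≈ -4.9994e-5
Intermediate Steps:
G = -46 (G = -5 - 41 = -46)
h = 21 (h = 7*3 = 21)
P(Y) = 21/4 - Y/4 (P(Y) = -(Y - 1*21)/4 = -(Y - 21)/4 = -(-21 + Y)/4 = 21/4 - Y/4)
1/(P(G) - 20019) = 1/((21/4 - ¼*(-46)) - 20019) = 1/((21/4 + 23/2) - 20019) = 1/(67/4 - 20019) = 1/(-80009/4) = -4/80009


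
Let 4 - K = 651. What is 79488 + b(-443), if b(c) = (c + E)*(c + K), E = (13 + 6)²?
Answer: 168868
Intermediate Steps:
K = -647 (K = 4 - 1*651 = 4 - 651 = -647)
E = 361 (E = 19² = 361)
b(c) = (-647 + c)*(361 + c) (b(c) = (c + 361)*(c - 647) = (361 + c)*(-647 + c) = (-647 + c)*(361 + c))
79488 + b(-443) = 79488 + (-233567 + (-443)² - 286*(-443)) = 79488 + (-233567 + 196249 + 126698) = 79488 + 89380 = 168868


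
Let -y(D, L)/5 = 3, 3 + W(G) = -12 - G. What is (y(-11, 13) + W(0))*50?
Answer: -1500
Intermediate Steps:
W(G) = -15 - G (W(G) = -3 + (-12 - G) = -15 - G)
y(D, L) = -15 (y(D, L) = -5*3 = -15)
(y(-11, 13) + W(0))*50 = (-15 + (-15 - 1*0))*50 = (-15 + (-15 + 0))*50 = (-15 - 15)*50 = -30*50 = -1500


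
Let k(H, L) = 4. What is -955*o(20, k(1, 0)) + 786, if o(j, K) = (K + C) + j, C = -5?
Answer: -17359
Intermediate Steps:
o(j, K) = -5 + K + j (o(j, K) = (K - 5) + j = (-5 + K) + j = -5 + K + j)
-955*o(20, k(1, 0)) + 786 = -955*(-5 + 4 + 20) + 786 = -955*19 + 786 = -18145 + 786 = -17359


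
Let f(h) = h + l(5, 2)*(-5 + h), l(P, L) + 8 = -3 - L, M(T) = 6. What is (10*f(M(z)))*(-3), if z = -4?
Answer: 210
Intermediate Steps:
l(P, L) = -11 - L (l(P, L) = -8 + (-3 - L) = -11 - L)
f(h) = 65 - 12*h (f(h) = h + (-11 - 1*2)*(-5 + h) = h + (-11 - 2)*(-5 + h) = h - 13*(-5 + h) = h + (65 - 13*h) = 65 - 12*h)
(10*f(M(z)))*(-3) = (10*(65 - 12*6))*(-3) = (10*(65 - 72))*(-3) = (10*(-7))*(-3) = -70*(-3) = 210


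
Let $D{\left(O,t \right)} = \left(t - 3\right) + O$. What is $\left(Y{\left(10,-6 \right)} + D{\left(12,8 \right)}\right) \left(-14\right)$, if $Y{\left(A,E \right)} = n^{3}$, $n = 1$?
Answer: $-252$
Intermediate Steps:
$Y{\left(A,E \right)} = 1$ ($Y{\left(A,E \right)} = 1^{3} = 1$)
$D{\left(O,t \right)} = -3 + O + t$ ($D{\left(O,t \right)} = \left(-3 + t\right) + O = -3 + O + t$)
$\left(Y{\left(10,-6 \right)} + D{\left(12,8 \right)}\right) \left(-14\right) = \left(1 + \left(-3 + 12 + 8\right)\right) \left(-14\right) = \left(1 + 17\right) \left(-14\right) = 18 \left(-14\right) = -252$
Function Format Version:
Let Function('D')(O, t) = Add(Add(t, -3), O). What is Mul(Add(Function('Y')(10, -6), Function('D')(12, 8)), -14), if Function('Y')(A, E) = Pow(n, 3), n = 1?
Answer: -252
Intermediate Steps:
Function('Y')(A, E) = 1 (Function('Y')(A, E) = Pow(1, 3) = 1)
Function('D')(O, t) = Add(-3, O, t) (Function('D')(O, t) = Add(Add(-3, t), O) = Add(-3, O, t))
Mul(Add(Function('Y')(10, -6), Function('D')(12, 8)), -14) = Mul(Add(1, Add(-3, 12, 8)), -14) = Mul(Add(1, 17), -14) = Mul(18, -14) = -252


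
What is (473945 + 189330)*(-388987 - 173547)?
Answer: -373114738850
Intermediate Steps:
(473945 + 189330)*(-388987 - 173547) = 663275*(-562534) = -373114738850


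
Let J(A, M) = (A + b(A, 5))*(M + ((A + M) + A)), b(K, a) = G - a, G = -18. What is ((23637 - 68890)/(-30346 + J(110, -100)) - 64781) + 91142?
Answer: 754128019/28606 ≈ 26363.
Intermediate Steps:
b(K, a) = -18 - a
J(A, M) = (-23 + A)*(2*A + 2*M) (J(A, M) = (A + (-18 - 1*5))*(M + ((A + M) + A)) = (A + (-18 - 5))*(M + (M + 2*A)) = (A - 23)*(2*A + 2*M) = (-23 + A)*(2*A + 2*M))
((23637 - 68890)/(-30346 + J(110, -100)) - 64781) + 91142 = ((23637 - 68890)/(-30346 + (-46*110 - 46*(-100) + 2*110² + 2*110*(-100))) - 64781) + 91142 = (-45253/(-30346 + (-5060 + 4600 + 2*12100 - 22000)) - 64781) + 91142 = (-45253/(-30346 + (-5060 + 4600 + 24200 - 22000)) - 64781) + 91142 = (-45253/(-30346 + 1740) - 64781) + 91142 = (-45253/(-28606) - 64781) + 91142 = (-45253*(-1/28606) - 64781) + 91142 = (45253/28606 - 64781) + 91142 = -1853080033/28606 + 91142 = 754128019/28606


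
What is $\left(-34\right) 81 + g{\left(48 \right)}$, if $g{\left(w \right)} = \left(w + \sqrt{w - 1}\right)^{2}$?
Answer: $-403 + 96 \sqrt{47} \approx 255.14$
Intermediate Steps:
$g{\left(w \right)} = \left(w + \sqrt{-1 + w}\right)^{2}$
$\left(-34\right) 81 + g{\left(48 \right)} = \left(-34\right) 81 + \left(48 + \sqrt{-1 + 48}\right)^{2} = -2754 + \left(48 + \sqrt{47}\right)^{2}$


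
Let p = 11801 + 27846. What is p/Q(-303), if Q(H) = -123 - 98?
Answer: -39647/221 ≈ -179.40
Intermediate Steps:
Q(H) = -221
p = 39647
p/Q(-303) = 39647/(-221) = 39647*(-1/221) = -39647/221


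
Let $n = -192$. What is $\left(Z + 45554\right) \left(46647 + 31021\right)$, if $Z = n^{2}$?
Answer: $6401241224$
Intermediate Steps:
$Z = 36864$ ($Z = \left(-192\right)^{2} = 36864$)
$\left(Z + 45554\right) \left(46647 + 31021\right) = \left(36864 + 45554\right) \left(46647 + 31021\right) = 82418 \cdot 77668 = 6401241224$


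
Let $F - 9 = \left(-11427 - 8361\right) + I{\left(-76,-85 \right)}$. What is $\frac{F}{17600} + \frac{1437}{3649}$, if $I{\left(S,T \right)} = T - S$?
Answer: $- \frac{11728803}{16055600} \approx -0.73051$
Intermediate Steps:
$F = -19788$ ($F = 9 - 19797 = -19788$)
$\frac{F}{17600} + \frac{1437}{3649} = - \frac{19788}{17600} + \frac{1437}{3649} = \left(-19788\right) \frac{1}{17600} + 1437 \cdot \frac{1}{3649} = - \frac{4947}{4400} + \frac{1437}{3649} = - \frac{11728803}{16055600}$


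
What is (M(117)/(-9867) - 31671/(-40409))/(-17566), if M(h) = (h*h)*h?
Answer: 48572460/5281929323 ≈ 0.0091960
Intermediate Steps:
M(h) = h**3 (M(h) = h**2*h = h**3)
(M(117)/(-9867) - 31671/(-40409))/(-17566) = (117**3/(-9867) - 31671/(-40409))/(-17566) = (1601613*(-1/9867) - 31671*(-1/40409))*(-1/17566) = (-41067/253 + 1863/2377)*(-1/17566) = -97144920/601381*(-1/17566) = 48572460/5281929323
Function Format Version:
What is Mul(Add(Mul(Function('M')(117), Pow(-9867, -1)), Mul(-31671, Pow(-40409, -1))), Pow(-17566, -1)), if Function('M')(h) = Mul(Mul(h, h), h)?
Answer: Rational(48572460, 5281929323) ≈ 0.0091960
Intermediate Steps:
Function('M')(h) = Pow(h, 3) (Function('M')(h) = Mul(Pow(h, 2), h) = Pow(h, 3))
Mul(Add(Mul(Function('M')(117), Pow(-9867, -1)), Mul(-31671, Pow(-40409, -1))), Pow(-17566, -1)) = Mul(Add(Mul(Pow(117, 3), Pow(-9867, -1)), Mul(-31671, Pow(-40409, -1))), Pow(-17566, -1)) = Mul(Add(Mul(1601613, Rational(-1, 9867)), Mul(-31671, Rational(-1, 40409))), Rational(-1, 17566)) = Mul(Add(Rational(-41067, 253), Rational(1863, 2377)), Rational(-1, 17566)) = Mul(Rational(-97144920, 601381), Rational(-1, 17566)) = Rational(48572460, 5281929323)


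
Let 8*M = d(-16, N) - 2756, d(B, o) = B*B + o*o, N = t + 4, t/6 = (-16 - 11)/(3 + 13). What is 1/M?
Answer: -512/157599 ≈ -0.0032488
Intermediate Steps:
t = -81/8 (t = 6*((-16 - 11)/(3 + 13)) = 6*(-27/16) = -81/8 ≈ -10.125)
N = -49/8 (N = -81/8 + 4 = -49/8 ≈ -6.1250)
d(B, o) = B² + o²
M = -157599/512 (M = (((-16)² + (-49/8)²) - 2756)/8 = ((256 + 2401/64) - 2756)/8 = (18785/64 - 2756)/8 = (⅛)*(-157599/64) = -157599/512 ≈ -307.81)
1/M = 1/(-157599/512) = -512/157599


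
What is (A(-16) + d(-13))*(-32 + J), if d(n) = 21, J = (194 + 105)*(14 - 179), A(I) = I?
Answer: -246835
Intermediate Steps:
J = -49335 (J = 299*(-165) = -49335)
(A(-16) + d(-13))*(-32 + J) = (-16 + 21)*(-32 - 49335) = 5*(-49367) = -246835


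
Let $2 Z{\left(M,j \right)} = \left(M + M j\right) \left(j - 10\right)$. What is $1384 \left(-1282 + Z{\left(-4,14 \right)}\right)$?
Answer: $-1940368$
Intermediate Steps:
$Z{\left(M,j \right)} = \frac{\left(-10 + j\right) \left(M + M j\right)}{2}$ ($Z{\left(M,j \right)} = \frac{\left(M + M j\right) \left(j - 10\right)}{2} = \frac{\left(M + M j\right) \left(-10 + j\right)}{2} = \frac{\left(-10 + j\right) \left(M + M j\right)}{2}$)
$1384 \left(-1282 + Z{\left(-4,14 \right)}\right) = 1384 \left(-1282 + \frac{1}{2} \left(-4\right) \left(-10 + 14^{2} - 126\right)\right) = 1384 \left(-1282 + \frac{1}{2} \left(-4\right) \left(-10 + 196 - 126\right)\right) = 1384 \left(-1282 + \frac{1}{2} \left(-4\right) 60\right) = 1384 \left(-1282 - 120\right) = 1384 \left(-1402\right) = -1940368$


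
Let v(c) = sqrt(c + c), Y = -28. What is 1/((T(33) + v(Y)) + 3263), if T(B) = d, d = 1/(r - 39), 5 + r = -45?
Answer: 12923067/42168044206 - 7921*I*sqrt(14)/42168044206 ≈ 0.00030647 - 7.0285e-7*I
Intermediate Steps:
r = -50 (r = -5 - 45 = -50)
d = -1/89 (d = 1/(-50 - 39) = 1/(-89) = -1/89 ≈ -0.011236)
T(B) = -1/89
v(c) = sqrt(2)*sqrt(c) (v(c) = sqrt(2*c) = sqrt(2)*sqrt(c))
1/((T(33) + v(Y)) + 3263) = 1/((-1/89 + sqrt(2)*sqrt(-28)) + 3263) = 1/((-1/89 + sqrt(2)*(2*I*sqrt(7))) + 3263) = 1/((-1/89 + 2*I*sqrt(14)) + 3263) = 1/(290406/89 + 2*I*sqrt(14))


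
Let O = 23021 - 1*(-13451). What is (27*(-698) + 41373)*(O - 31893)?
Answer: 103151133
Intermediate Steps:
O = 36472 (O = 23021 + 13451 = 36472)
(27*(-698) + 41373)*(O - 31893) = (27*(-698) + 41373)*(36472 - 31893) = (-18846 + 41373)*4579 = 22527*4579 = 103151133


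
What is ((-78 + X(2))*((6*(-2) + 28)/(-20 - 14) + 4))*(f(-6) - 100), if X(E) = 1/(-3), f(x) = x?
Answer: 498200/17 ≈ 29306.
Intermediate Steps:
X(E) = -1/3
((-78 + X(2))*((6*(-2) + 28)/(-20 - 14) + 4))*(f(-6) - 100) = ((-78 - 1/3)*((6*(-2) + 28)/(-20 - 14) + 4))*(-6 - 100) = -235*((-12 + 28)/(-34) + 4)/3*(-106) = -235*(16*(-1/34) + 4)/3*(-106) = -235*(-8/17 + 4)/3*(-106) = -235/3*60/17*(-106) = -4700/17*(-106) = 498200/17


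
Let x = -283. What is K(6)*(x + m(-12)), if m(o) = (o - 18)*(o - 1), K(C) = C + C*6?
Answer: 4494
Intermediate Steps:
K(C) = 7*C (K(C) = C + 6*C = 7*C)
m(o) = (-1 + o)*(-18 + o) (m(o) = (-18 + o)*(-1 + o) = (-1 + o)*(-18 + o))
K(6)*(x + m(-12)) = (7*6)*(-283 + (18 + (-12)² - 19*(-12))) = 42*(-283 + (18 + 144 + 228)) = 42*(-283 + 390) = 42*107 = 4494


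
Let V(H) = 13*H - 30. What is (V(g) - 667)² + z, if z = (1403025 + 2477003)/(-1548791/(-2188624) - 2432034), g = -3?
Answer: 2883334461296491328/5322806432425 ≈ 5.4169e+5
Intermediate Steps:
V(H) = -30 + 13*H
z = -8491922401472/5322806432425 (z = 3880028/(-1548791*(-1/2188624) - 2432034) = 3880028/(1548791/2188624 - 2432034) = 3880028/(-5322806432425/2188624) = 3880028*(-2188624/5322806432425) = -8491922401472/5322806432425 ≈ -1.5954)
(V(g) - 667)² + z = ((-30 + 13*(-3)) - 667)² - 8491922401472/5322806432425 = ((-30 - 39) - 667)² - 8491922401472/5322806432425 = (-69 - 667)² - 8491922401472/5322806432425 = (-736)² - 8491922401472/5322806432425 = 541696 - 8491922401472/5322806432425 = 2883334461296491328/5322806432425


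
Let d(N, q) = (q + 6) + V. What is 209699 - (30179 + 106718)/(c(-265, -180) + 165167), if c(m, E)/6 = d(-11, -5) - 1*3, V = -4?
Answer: 34627668672/165131 ≈ 2.0970e+5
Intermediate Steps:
d(N, q) = 2 + q (d(N, q) = (q + 6) - 4 = (6 + q) - 4 = 2 + q)
c(m, E) = -36 (c(m, E) = 6*((2 - 5) - 1*3) = 6*(-3 - 3) = 6*(-6) = -36)
209699 - (30179 + 106718)/(c(-265, -180) + 165167) = 209699 - (30179 + 106718)/(-36 + 165167) = 209699 - 136897/165131 = 34627668672/165131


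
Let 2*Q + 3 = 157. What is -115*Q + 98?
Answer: -8757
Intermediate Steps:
Q = 77 (Q = -3/2 + (1/2)*157 = -3/2 + 157/2 = 77)
-115*Q + 98 = -115*77 + 98 = -8855 + 98 = -8757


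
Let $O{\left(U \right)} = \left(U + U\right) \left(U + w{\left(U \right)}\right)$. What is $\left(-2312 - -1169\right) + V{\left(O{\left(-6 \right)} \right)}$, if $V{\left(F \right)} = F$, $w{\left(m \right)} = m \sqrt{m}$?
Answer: $-1071 + 72 i \sqrt{6} \approx -1071.0 + 176.36 i$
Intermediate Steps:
$w{\left(m \right)} = m^{\frac{3}{2}}$
$O{\left(U \right)} = 2 U \left(U + U^{\frac{3}{2}}\right)$ ($O{\left(U \right)} = \left(U + U\right) \left(U + U^{\frac{3}{2}}\right) = 2 U \left(U + U^{\frac{3}{2}}\right)$)
$\left(-2312 - -1169\right) + V{\left(O{\left(-6 \right)} \right)} = \left(-2312 - -1169\right) + 2 \left(-6\right) \left(-6 + \left(-6\right)^{\frac{3}{2}}\right) = \left(-2312 + 1169\right) + 2 \left(-6\right) \left(-6 - 6 i \sqrt{6}\right) = -1143 + \left(72 + 72 i \sqrt{6}\right) = -1071 + 72 i \sqrt{6}$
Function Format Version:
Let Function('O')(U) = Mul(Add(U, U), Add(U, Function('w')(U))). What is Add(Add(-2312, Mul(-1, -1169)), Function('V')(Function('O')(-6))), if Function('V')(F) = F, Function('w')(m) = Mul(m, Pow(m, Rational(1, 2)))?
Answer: Add(-1071, Mul(72, I, Pow(6, Rational(1, 2)))) ≈ Add(-1071.0, Mul(176.36, I))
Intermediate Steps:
Function('w')(m) = Pow(m, Rational(3, 2))
Function('O')(U) = Mul(2, U, Add(U, Pow(U, Rational(3, 2)))) (Function('O')(U) = Mul(Add(U, U), Add(U, Pow(U, Rational(3, 2)))) = Mul(Mul(2, U), Add(U, Pow(U, Rational(3, 2)))) = Mul(2, U, Add(U, Pow(U, Rational(3, 2)))))
Add(Add(-2312, Mul(-1, -1169)), Function('V')(Function('O')(-6))) = Add(Add(-2312, Mul(-1, -1169)), Mul(2, -6, Add(-6, Pow(-6, Rational(3, 2))))) = Add(Add(-2312, 1169), Mul(2, -6, Add(-6, Mul(-6, I, Pow(6, Rational(1, 2)))))) = Add(-1143, Add(72, Mul(72, I, Pow(6, Rational(1, 2))))) = Add(-1071, Mul(72, I, Pow(6, Rational(1, 2))))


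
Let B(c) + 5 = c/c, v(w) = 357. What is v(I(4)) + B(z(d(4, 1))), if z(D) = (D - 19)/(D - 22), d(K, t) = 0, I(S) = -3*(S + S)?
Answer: 353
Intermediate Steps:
I(S) = -6*S
z(D) = (-19 + D)/(-22 + D)
B(c) = -4 (B(c) = -5 + c/c = -5 + 1 = -4)
v(I(4)) + B(z(d(4, 1))) = 357 - 4 = 353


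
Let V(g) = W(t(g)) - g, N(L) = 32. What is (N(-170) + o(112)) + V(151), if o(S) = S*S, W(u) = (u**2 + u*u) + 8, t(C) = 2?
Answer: 12441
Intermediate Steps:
W(u) = 8 + 2*u**2 (W(u) = (u**2 + u**2) + 8 = 2*u**2 + 8 = 8 + 2*u**2)
o(S) = S**2
V(g) = 16 - g (V(g) = (8 + 2*2**2) - g = (8 + 2*4) - g = (8 + 8) - g = 16 - g)
(N(-170) + o(112)) + V(151) = (32 + 112**2) + (16 - 1*151) = (32 + 12544) + (16 - 151) = 12576 - 135 = 12441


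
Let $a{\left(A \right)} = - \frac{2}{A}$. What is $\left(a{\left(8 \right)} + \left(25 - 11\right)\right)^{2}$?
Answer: $\frac{3025}{16} \approx 189.06$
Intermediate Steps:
$\left(a{\left(8 \right)} + \left(25 - 11\right)\right)^{2} = \left(- \frac{2}{8} + \left(25 - 11\right)\right)^{2} = \left(\left(-2\right) \frac{1}{8} + 14\right)^{2} = \left(- \frac{1}{4} + 14\right)^{2} = \left(\frac{55}{4}\right)^{2} = \frac{3025}{16}$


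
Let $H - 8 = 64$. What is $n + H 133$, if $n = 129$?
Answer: $9705$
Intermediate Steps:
$H = 72$ ($H = 8 + 64 = 72$)
$n + H 133 = 129 + 72 \cdot 133 = 129 + 9576 = 9705$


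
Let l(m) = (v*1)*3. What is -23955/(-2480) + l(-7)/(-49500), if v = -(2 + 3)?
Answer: 3952699/409200 ≈ 9.6596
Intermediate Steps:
v = -5 (v = -1*5 = -5)
l(m) = -15 (l(m) = -5*1*3 = -5*3 = -15)
-23955/(-2480) + l(-7)/(-49500) = -23955/(-2480) - 15/(-49500) = -23955*(-1/2480) - 15*(-1/49500) = 4791/496 + 1/3300 = 3952699/409200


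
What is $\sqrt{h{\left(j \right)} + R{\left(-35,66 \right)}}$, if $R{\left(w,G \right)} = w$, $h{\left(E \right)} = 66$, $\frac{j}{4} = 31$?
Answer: $\sqrt{31} \approx 5.5678$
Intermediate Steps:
$j = 124$ ($j = 4 \cdot 31 = 124$)
$\sqrt{h{\left(j \right)} + R{\left(-35,66 \right)}} = \sqrt{66 - 35} = \sqrt{31}$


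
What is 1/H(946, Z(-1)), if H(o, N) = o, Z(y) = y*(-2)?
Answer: 1/946 ≈ 0.0010571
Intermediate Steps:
Z(y) = -2*y
1/H(946, Z(-1)) = 1/946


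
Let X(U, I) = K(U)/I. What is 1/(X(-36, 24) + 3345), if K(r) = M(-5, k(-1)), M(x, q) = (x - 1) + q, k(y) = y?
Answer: 24/80273 ≈ 0.00029898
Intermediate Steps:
M(x, q) = -1 + q + x (M(x, q) = (-1 + x) + q = -1 + q + x)
K(r) = -7 (K(r) = -1 - 1 - 5 = -7)
X(U, I) = -7/I
1/(X(-36, 24) + 3345) = 1/(-7/24 + 3345) = 1/(80273/24) = 24/80273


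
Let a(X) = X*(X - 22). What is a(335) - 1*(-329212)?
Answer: 434067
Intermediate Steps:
a(X) = X*(-22 + X)
a(335) - 1*(-329212) = 335*(-22 + 335) - 1*(-329212) = 335*313 + 329212 = 104855 + 329212 = 434067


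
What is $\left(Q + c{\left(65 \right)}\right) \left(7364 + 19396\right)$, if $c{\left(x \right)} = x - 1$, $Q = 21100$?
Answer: $566348640$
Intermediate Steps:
$c{\left(x \right)} = -1 + x$
$\left(Q + c{\left(65 \right)}\right) \left(7364 + 19396\right) = \left(21100 + \left(-1 + 65\right)\right) \left(7364 + 19396\right) = \left(21100 + 64\right) 26760 = 21164 \cdot 26760 = 566348640$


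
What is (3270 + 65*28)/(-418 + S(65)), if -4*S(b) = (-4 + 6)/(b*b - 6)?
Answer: -8589884/705417 ≈ -12.177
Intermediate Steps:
S(b) = -1/(2*(-6 + b²)) (S(b) = -(-4 + 6)/(4*(b*b - 6)) = -1/(2*(b² - 6)) = -1/(2*(-6 + b²)))
(3270 + 65*28)/(-418 + S(65)) = (3270 + 65*28)/(-418 - 1/(-12 + 2*65²)) = (3270 + 1820)/(-418 - 1/(-12 + 2*4225)) = 5090/(-418 - 1/(-12 + 8450)) = 5090/(-418 - 1/8438) = 5090/(-3527085/8438) = 5090*(-8438/3527085) = -8589884/705417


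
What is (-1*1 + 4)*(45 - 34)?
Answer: 33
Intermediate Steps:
(-1*1 + 4)*(45 - 34) = (-1 + 4)*11 = 3*11 = 33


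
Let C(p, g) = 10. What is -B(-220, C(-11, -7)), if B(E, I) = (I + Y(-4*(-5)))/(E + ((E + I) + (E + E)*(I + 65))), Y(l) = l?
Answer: 3/3343 ≈ 0.00089740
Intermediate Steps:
B(E, I) = (20 + I)/(I + 2*E + 2*E*(65 + I)) (B(E, I) = (I - 4*(-5))/(E + ((E + I) + (E + E)*(I + 65))) = (I + 20)/(E + ((E + I) + (2*E)*(65 + I))) = (20 + I)/(E + ((E + I) + 2*E*(65 + I))) = (20 + I)/(E + (E + I + 2*E*(65 + I))) = (20 + I)/(I + 2*E + 2*E*(65 + I)))
-B(-220, C(-11, -7)) = -(20 + 10)/(10 + 132*(-220) + 2*(-220)*10) = -30/(10 - 29040 - 4400) = -30/(-33430) = -(-1)*30/33430 = -1*(-3/3343) = 3/3343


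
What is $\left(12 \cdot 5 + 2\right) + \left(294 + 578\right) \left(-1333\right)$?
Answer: $-1162314$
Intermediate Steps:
$\left(12 \cdot 5 + 2\right) + \left(294 + 578\right) \left(-1333\right) = \left(60 + 2\right) + 872 \left(-1333\right) = 62 - 1162376 = -1162314$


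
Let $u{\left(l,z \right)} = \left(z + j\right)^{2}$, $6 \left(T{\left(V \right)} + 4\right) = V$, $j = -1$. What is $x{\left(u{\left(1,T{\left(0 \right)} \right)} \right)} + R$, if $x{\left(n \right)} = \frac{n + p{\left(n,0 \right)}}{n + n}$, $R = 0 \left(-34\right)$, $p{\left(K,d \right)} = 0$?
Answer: $\frac{1}{2} \approx 0.5$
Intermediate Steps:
$T{\left(V \right)} = -4 + \frac{V}{6}$
$u{\left(l,z \right)} = \left(-1 + z\right)^{2}$ ($u{\left(l,z \right)} = \left(z - 1\right)^{2} = \left(-1 + z\right)^{2}$)
$R = 0$
$x{\left(n \right)} = \frac{1}{2}$ ($x{\left(n \right)} = \frac{n + 0}{n + n} = \frac{n}{2 n} = n \frac{1}{2 n} = \frac{1}{2}$)
$x{\left(u{\left(1,T{\left(0 \right)} \right)} \right)} + R = \frac{1}{2} + 0 = \frac{1}{2}$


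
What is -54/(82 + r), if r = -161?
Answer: 54/79 ≈ 0.68354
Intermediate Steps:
-54/(82 + r) = -54/(82 - 161) = -54/(-79) = -54*(-1/79) = 54/79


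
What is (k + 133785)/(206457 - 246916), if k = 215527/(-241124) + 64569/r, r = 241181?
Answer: -598474387862593/180990309681292 ≈ -3.3067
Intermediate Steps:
k = -2800913987/4473425188 (k = 215527/(-241124) + 64569/241181 = 215527*(-1/241124) + 64569*(1/241181) = -16579/18548 + 64569/241181 = -2800913987/4473425188 ≈ -0.62612)
(k + 133785)/(206457 - 246916) = (-2800913987/4473425188 + 133785)/(206457 - 246916) = (598474387862593/4473425188)/(-40459) = (598474387862593/4473425188)*(-1/40459) = -598474387862593/180990309681292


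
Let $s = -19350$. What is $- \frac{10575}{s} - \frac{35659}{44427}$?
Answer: $- \frac{978605}{3820722} \approx -0.25613$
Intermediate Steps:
$- \frac{10575}{s} - \frac{35659}{44427} = - \frac{10575}{-19350} - \frac{35659}{44427} = \left(-10575\right) \left(- \frac{1}{19350}\right) - \frac{35659}{44427} = \frac{47}{86} - \frac{35659}{44427} = - \frac{978605}{3820722}$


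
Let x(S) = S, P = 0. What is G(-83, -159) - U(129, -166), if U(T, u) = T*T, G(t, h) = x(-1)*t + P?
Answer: -16558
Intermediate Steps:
G(t, h) = -t (G(t, h) = -t + 0 = -t)
U(T, u) = T**2
G(-83, -159) - U(129, -166) = -1*(-83) - 1*129**2 = 83 - 1*16641 = 83 - 16641 = -16558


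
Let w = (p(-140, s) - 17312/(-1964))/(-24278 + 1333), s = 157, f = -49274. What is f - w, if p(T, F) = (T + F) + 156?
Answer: -42701580643/866615 ≈ -49274.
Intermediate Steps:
p(T, F) = 156 + F + T (p(T, F) = (F + T) + 156 = 156 + F + T)
w = -6867/866615 (w = ((156 + 157 - 140) - 17312/(-1964))/(-24278 + 1333) = (173 - 17312*(-1/1964))/(-22945) = (173 + 4328/491)*(-1/22945) = (89271/491)*(-1/22945) = -6867/866615 ≈ -0.0079239)
f - w = -49274 - 1*(-6867/866615) = -49274 + 6867/866615 = -42701580643/866615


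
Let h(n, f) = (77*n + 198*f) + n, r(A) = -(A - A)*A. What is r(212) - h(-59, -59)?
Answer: 16284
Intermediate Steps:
r(A) = 0 (r(A) = -0*A = -1*0 = 0)
h(n, f) = 78*n + 198*f
r(212) - h(-59, -59) = 0 - (78*(-59) + 198*(-59)) = 0 - (-4602 - 11682) = 0 - 1*(-16284) = 0 + 16284 = 16284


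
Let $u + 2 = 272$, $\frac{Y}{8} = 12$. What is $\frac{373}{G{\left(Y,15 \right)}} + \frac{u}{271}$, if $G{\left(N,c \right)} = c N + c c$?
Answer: $\frac{550633}{451215} \approx 1.2203$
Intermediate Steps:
$Y = 96$ ($Y = 8 \cdot 12 = 96$)
$u = 270$ ($u = -2 + 272 = 270$)
$G{\left(N,c \right)} = c^{2} + N c$ ($G{\left(N,c \right)} = N c + c^{2} = c^{2} + N c$)
$\frac{373}{G{\left(Y,15 \right)}} + \frac{u}{271} = \frac{373}{15 \left(96 + 15\right)} + \frac{270}{271} = \frac{373}{15 \cdot 111} + 270 \cdot \frac{1}{271} = \frac{373}{1665} + \frac{270}{271} = \frac{550633}{451215}$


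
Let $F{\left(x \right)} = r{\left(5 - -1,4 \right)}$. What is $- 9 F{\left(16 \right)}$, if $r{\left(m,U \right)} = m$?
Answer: $-54$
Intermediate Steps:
$F{\left(x \right)} = 6$ ($F{\left(x \right)} = 5 - -1 = 5 + 1 = 6$)
$- 9 F{\left(16 \right)} = \left(-9\right) 6 = -54$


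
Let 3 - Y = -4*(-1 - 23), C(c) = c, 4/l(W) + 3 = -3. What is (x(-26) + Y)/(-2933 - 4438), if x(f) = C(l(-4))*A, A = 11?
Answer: 43/3159 ≈ 0.013612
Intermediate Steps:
l(W) = -⅔ (l(W) = 4/(-3 - 3) = 4/(-6) = 4*(-⅙) = -⅔)
Y = -93 (Y = 3 - (-4)*(-1 - 23) = 3 - (-4)*(-24) = 3 - 1*96 = 3 - 96 = -93)
x(f) = -22/3 (x(f) = -⅔*11 = -22/3)
(x(-26) + Y)/(-2933 - 4438) = (-22/3 - 93)/(-2933 - 4438) = -301/3/(-7371) = -301/3*(-1/7371) = 43/3159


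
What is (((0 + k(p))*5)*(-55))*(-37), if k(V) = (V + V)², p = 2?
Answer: 162800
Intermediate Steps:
k(V) = 4*V² (k(V) = (2*V)² = 4*V²)
(((0 + k(p))*5)*(-55))*(-37) = (((0 + 4*2²)*5)*(-55))*(-37) = (((0 + 4*4)*5)*(-55))*(-37) = (((0 + 16)*5)*(-55))*(-37) = ((16*5)*(-55))*(-37) = (80*(-55))*(-37) = -4400*(-37) = 162800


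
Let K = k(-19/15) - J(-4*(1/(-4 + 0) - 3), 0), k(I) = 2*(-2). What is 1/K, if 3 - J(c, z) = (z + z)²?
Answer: -⅐ ≈ -0.14286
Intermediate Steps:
k(I) = -4
J(c, z) = 3 - 4*z² (J(c, z) = 3 - (z + z)² = 3 - (2*z)² = 3 - 4*z²)
K = -7 (K = -4 - (3 - 4*0²) = -4 - (3 - 4*0) = -4 - (3 + 0) = -4 - 1*3 = -4 - 3 = -7)
1/K = 1/(-7) = -⅐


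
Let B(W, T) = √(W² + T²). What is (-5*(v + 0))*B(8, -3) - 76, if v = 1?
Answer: -76 - 5*√73 ≈ -118.72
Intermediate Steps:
B(W, T) = √(T² + W²)
(-5*(v + 0))*B(8, -3) - 76 = (-5*(1 + 0))*√((-3)² + 8²) - 76 = (-5*1)*√(9 + 64) - 76 = -5*√73 - 76 = -76 - 5*√73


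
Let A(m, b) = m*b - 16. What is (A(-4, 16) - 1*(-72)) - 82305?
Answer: -82313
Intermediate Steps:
A(m, b) = -16 + b*m (A(m, b) = b*m - 16 = -16 + b*m)
(A(-4, 16) - 1*(-72)) - 82305 = ((-16 + 16*(-4)) - 1*(-72)) - 82305 = ((-16 - 64) + 72) - 82305 = (-80 + 72) - 82305 = -8 - 82305 = -82313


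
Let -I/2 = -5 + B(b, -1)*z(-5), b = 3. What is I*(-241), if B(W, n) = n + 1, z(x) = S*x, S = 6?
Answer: -2410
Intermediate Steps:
z(x) = 6*x
B(W, n) = 1 + n
I = 10 (I = -2*(-5 + (1 - 1)*(6*(-5))) = -2*(-5 + 0*(-30)) = -2*(-5 + 0) = -2*(-5) = 10)
I*(-241) = 10*(-241) = -2410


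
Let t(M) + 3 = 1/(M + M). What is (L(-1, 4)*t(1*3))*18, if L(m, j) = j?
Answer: -204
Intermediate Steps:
t(M) = -3 + 1/(2*M) (t(M) = -3 + 1/(M + M) = -3 + 1/(2*M))
(L(-1, 4)*t(1*3))*18 = (4*(-3 + 1/(2*((1*3)))))*18 = (4*(-3 + (½)/3))*18 = (4*(-3 + (½)*(⅓)))*18 = (4*(-3 + ⅙))*18 = (4*(-17/6))*18 = -34/3*18 = -204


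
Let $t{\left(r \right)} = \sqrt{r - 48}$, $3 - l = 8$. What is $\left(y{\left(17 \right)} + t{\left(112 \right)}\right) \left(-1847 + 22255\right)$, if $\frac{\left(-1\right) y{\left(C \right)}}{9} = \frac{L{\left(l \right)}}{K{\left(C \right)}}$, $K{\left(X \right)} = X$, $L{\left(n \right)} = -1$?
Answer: $\frac{2959160}{17} \approx 1.7407 \cdot 10^{5}$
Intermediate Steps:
$l = -5$ ($l = 3 - 8 = -5$)
$t{\left(r \right)} = \sqrt{-48 + r}$
$y{\left(C \right)} = \frac{9}{C}$ ($y{\left(C \right)} = - 9 \left(- \frac{1}{C}\right) = \frac{9}{C}$)
$\left(y{\left(17 \right)} + t{\left(112 \right)}\right) \left(-1847 + 22255\right) = \left(\frac{9}{17} + \sqrt{-48 + 112}\right) \left(-1847 + 22255\right) = \left(9 \cdot \frac{1}{17} + \sqrt{64}\right) 20408 = \left(\frac{9}{17} + 8\right) 20408 = \frac{145}{17} \cdot 20408 = \frac{2959160}{17}$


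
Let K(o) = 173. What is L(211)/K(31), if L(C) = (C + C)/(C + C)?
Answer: 1/173 ≈ 0.0057803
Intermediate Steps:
L(C) = 1 (L(C) = (2*C)/((2*C)) = (2*C)*(1/(2*C)) = 1)
L(211)/K(31) = 1/173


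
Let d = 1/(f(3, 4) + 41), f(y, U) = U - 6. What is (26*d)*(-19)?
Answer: -38/3 ≈ -12.667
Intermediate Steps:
f(y, U) = -6 + U
d = 1/39 (d = 1/((-6 + 4) + 41) = 1/(-2 + 41) = 1/39 ≈ 0.025641)
(26*d)*(-19) = (26*(1/39))*(-19) = (⅔)*(-19) = -38/3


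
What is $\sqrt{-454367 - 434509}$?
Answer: $6 i \sqrt{24691} \approx 942.8 i$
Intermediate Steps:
$\sqrt{-454367 - 434509} = \sqrt{-888876} = 6 i \sqrt{24691}$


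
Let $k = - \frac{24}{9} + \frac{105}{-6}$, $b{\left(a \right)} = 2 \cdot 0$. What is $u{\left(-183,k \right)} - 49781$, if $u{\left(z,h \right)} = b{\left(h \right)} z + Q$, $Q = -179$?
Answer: $-49960$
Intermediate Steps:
$b{\left(a \right)} = 0$
$k = - \frac{121}{6}$ ($k = \left(-24\right) \frac{1}{9} + 105 \left(- \frac{1}{6}\right) = - \frac{8}{3} - \frac{35}{2} = - \frac{121}{6} \approx -20.167$)
$u{\left(z,h \right)} = -179$ ($u{\left(z,h \right)} = 0 z - 179 = 0 - 179 = -179$)
$u{\left(-183,k \right)} - 49781 = -179 - 49781 = -49960$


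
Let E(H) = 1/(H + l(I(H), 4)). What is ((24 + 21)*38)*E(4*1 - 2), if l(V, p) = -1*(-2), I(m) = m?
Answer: 855/2 ≈ 427.50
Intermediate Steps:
l(V, p) = 2
E(H) = 1/(2 + H) (E(H) = 1/(H + 2) = 1/(2 + H))
((24 + 21)*38)*E(4*1 - 2) = ((24 + 21)*38)/(2 + (4*1 - 2)) = (45*38)/(2 + (4 - 2)) = 1710/(2 + 2) = 1710/4 = 1710*(1/4) = 855/2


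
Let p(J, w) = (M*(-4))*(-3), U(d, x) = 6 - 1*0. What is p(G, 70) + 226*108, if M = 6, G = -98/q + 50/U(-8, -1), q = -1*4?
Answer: 24480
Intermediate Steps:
U(d, x) = 6 (U(d, x) = 6 + 0 = 6)
q = -4
G = 197/6 (G = -98/(-4) + 50/6 = -98*(-¼) + 50*(⅙) = 49/2 + 25/3 = 197/6 ≈ 32.833)
p(J, w) = 72 (p(J, w) = (6*(-4))*(-3) = -24*(-3) = 72)
p(G, 70) + 226*108 = 72 + 226*108 = 72 + 24408 = 24480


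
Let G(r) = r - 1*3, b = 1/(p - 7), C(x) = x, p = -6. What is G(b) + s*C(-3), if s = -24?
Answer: 896/13 ≈ 68.923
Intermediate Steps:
b = -1/13 (b = 1/(-6 - 7) = 1/(-13) = -1/13 ≈ -0.076923)
G(r) = -3 + r (G(r) = r - 3 = -3 + r)
G(b) + s*C(-3) = (-3 - 1/13) - 24*(-3) = -40/13 + 72 = 896/13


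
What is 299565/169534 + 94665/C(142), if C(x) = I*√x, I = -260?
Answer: 299565/169534 - 18933*√142/7384 ≈ -28.787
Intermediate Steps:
C(x) = -260*√x
299565/169534 + 94665/C(142) = 299565/169534 + 94665/((-260*√142)) = 299565*(1/169534) + 94665*(-√142/36920) = 299565/169534 - 18933*√142/7384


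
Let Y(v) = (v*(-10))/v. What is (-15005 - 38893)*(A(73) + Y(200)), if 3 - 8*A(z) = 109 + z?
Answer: 6979791/4 ≈ 1.7449e+6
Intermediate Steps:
A(z) = -53/4 - z/8 (A(z) = 3/8 - (109 + z)/8 = 3/8 + (-109/8 - z/8) = -53/4 - z/8)
Y(v) = -10 (Y(v) = (-10*v)/v = -10)
(-15005 - 38893)*(A(73) + Y(200)) = (-15005 - 38893)*((-53/4 - ⅛*73) - 10) = -53898*((-53/4 - 73/8) - 10) = -53898*(-179/8 - 10) = -53898*(-259/8) = 6979791/4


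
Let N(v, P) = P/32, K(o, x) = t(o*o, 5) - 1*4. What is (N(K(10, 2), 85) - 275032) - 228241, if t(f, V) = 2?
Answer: -16104651/32 ≈ -5.0327e+5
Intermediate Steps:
K(o, x) = -2 (K(o, x) = 2 - 1*4 = 2 - 4 = -2)
N(v, P) = P/32 (N(v, P) = P*(1/32) = P/32)
(N(K(10, 2), 85) - 275032) - 228241 = ((1/32)*85 - 275032) - 228241 = (85/32 - 275032) - 228241 = -8800939/32 - 228241 = -16104651/32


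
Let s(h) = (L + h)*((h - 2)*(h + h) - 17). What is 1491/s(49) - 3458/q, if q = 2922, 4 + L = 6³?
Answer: -229855010/194431341 ≈ -1.1822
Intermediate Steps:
L = 212 (L = -4 + 6³ = -4 + 216 = 212)
s(h) = (-17 + 2*h*(-2 + h))*(212 + h) (s(h) = (212 + h)*((h - 2)*(h + h) - 17) = (212 + h)*((-2 + h)*(2*h) - 17) = (212 + h)*(2*h*(-2 + h) - 17) = (212 + h)*(-17 + 2*h*(-2 + h)) = (-17 + 2*h*(-2 + h))*(212 + h))
1491/s(49) - 3458/q = 1491/(-3604 - 865*49 + 2*49³ + 420*49²) - 3458/2922 = 1491/(-3604 - 42385 + 2*117649 + 420*2401) - 3458*1/2922 = 1491/(-3604 - 42385 + 235298 + 1008420) - 1729/1461 = 1491/1197729 - 1729/1461 = 1491*(1/1197729) - 1729/1461 = 497/399243 - 1729/1461 = -229855010/194431341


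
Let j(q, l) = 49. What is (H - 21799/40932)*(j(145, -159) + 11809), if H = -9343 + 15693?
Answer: 1540925761529/20466 ≈ 7.5292e+7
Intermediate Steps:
H = 6350
(H - 21799/40932)*(j(145, -159) + 11809) = (6350 - 21799/40932)*(49 + 11809) = (6350 - 21799*1/40932)*11858 = (6350 - 21799/40932)*11858 = (259896401/40932)*11858 = 1540925761529/20466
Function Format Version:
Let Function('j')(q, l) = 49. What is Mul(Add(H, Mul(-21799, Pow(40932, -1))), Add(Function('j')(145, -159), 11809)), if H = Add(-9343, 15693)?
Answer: Rational(1540925761529, 20466) ≈ 7.5292e+7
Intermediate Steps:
H = 6350
Mul(Add(H, Mul(-21799, Pow(40932, -1))), Add(Function('j')(145, -159), 11809)) = Mul(Add(6350, Mul(-21799, Pow(40932, -1))), Add(49, 11809)) = Mul(Add(6350, Mul(-21799, Rational(1, 40932))), 11858) = Mul(Add(6350, Rational(-21799, 40932)), 11858) = Mul(Rational(259896401, 40932), 11858) = Rational(1540925761529, 20466)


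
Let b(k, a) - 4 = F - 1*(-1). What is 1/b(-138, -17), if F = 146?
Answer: 1/151 ≈ 0.0066225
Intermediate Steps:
b(k, a) = 151 (b(k, a) = 4 + (146 - 1*(-1)) = 4 + (146 + 1) = 4 + 147 = 151)
1/b(-138, -17) = 1/151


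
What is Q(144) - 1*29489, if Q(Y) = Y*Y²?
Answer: 2956495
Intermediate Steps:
Q(Y) = Y³
Q(144) - 1*29489 = 144³ - 1*29489 = 2985984 - 29489 = 2956495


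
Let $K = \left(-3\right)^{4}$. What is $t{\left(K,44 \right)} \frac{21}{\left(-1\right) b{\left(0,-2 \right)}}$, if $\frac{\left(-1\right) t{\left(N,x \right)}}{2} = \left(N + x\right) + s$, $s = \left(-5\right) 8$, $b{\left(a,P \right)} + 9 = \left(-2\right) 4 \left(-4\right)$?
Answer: $\frac{3570}{23} \approx 155.22$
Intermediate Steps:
$b{\left(a,P \right)} = 23$ ($b{\left(a,P \right)} = -9 + \left(-2\right) 4 \left(-4\right) = -9 - -32 = -9 + 32 = 23$)
$K = 81$
$s = -40$
$t{\left(N,x \right)} = 80 - 2 N - 2 x$ ($t{\left(N,x \right)} = - 2 \left(\left(N + x\right) - 40\right) = - 2 \left(-40 + N + x\right) = 80 - 2 N - 2 x$)
$t{\left(K,44 \right)} \frac{21}{\left(-1\right) b{\left(0,-2 \right)}} = \left(80 - 162 - 88\right) \frac{21}{\left(-1\right) 23} = \left(80 - 162 - 88\right) \frac{21}{-23} = - 170 \cdot 21 \left(- \frac{1}{23}\right) = \left(-170\right) \left(- \frac{21}{23}\right) = \frac{3570}{23}$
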